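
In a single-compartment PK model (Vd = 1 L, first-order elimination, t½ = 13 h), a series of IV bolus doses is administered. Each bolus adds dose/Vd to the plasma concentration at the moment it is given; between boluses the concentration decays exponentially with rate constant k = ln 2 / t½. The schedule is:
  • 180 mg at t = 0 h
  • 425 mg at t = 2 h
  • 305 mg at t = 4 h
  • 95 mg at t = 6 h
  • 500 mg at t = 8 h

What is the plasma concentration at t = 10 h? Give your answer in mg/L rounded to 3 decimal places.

k = ln 2 / 13 = 0.05332 per h
Dose 1 (180 mg at t=0 h): 180·exp(−0.05332·10) = 105.611 mg/L
Dose 2 (425 mg at t=2 h): 425·exp(−0.05332·8) = 277.421 mg/L
Dose 3 (305 mg at t=4 h): 305·exp(−0.05332·6) = 221.494 mg/L
Dose 4 (95 mg at t=6 h): 95·exp(−0.05332·4) = 76.754 mg/L
Dose 5 (500 mg at t=8 h): 500·exp(−0.05332·2) = 449.425 mg/L
C(10) = 105.611 + 277.421 + 221.494 + 76.754 + 449.425 = 1130.706 mg/L

1130.706 mg/L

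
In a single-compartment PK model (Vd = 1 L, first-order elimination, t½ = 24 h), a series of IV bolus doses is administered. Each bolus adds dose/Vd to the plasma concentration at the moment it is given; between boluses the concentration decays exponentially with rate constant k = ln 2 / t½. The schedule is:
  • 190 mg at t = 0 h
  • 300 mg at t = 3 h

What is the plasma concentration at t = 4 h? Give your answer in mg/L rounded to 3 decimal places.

460.730 mg/L

k = ln 2 / 24 = 0.02888 per h
Dose 1 (190 mg at t=0 h): 190·exp(−0.02888·4) = 169.271 mg/L
Dose 2 (300 mg at t=3 h): 300·exp(−0.02888·1) = 291.460 mg/L
C(4) = 169.271 + 291.460 = 460.730 mg/L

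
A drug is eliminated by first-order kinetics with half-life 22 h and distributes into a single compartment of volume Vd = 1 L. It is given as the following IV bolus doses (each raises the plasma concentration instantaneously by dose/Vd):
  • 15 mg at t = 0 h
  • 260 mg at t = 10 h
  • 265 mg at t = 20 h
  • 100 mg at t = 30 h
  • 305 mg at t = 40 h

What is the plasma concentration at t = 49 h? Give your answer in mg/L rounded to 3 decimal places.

470.221 mg/L

k = ln 2 / 22 = 0.03151 per h
Dose 1 (15 mg at t=0 h): 15·exp(−0.03151·49) = 3.203 mg/L
Dose 2 (260 mg at t=10 h): 260·exp(−0.03151·39) = 76.090 mg/L
Dose 3 (265 mg at t=20 h): 265·exp(−0.03151·29) = 106.276 mg/L
Dose 4 (100 mg at t=30 h): 100·exp(−0.03151·19) = 54.957 mg/L
Dose 5 (305 mg at t=40 h): 305·exp(−0.03151·9) = 229.695 mg/L
C(49) = 3.203 + 76.090 + 106.276 + 54.957 + 229.695 = 470.221 mg/L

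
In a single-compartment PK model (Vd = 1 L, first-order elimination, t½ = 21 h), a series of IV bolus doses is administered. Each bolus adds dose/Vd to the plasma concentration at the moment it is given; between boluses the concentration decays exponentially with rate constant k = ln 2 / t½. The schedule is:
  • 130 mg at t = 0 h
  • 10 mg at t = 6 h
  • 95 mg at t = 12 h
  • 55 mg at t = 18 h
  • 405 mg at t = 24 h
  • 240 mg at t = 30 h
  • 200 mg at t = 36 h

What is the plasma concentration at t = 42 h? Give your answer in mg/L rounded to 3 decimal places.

644.901 mg/L

k = ln 2 / 21 = 0.03301 per h
Dose 1 (130 mg at t=0 h): 130·exp(−0.03301·42) = 32.500 mg/L
Dose 2 (10 mg at t=6 h): 10·exp(−0.03301·36) = 3.048 mg/L
Dose 3 (95 mg at t=12 h): 95·exp(−0.03301·30) = 35.292 mg/L
Dose 4 (55 mg at t=18 h): 55·exp(−0.03301·24) = 24.907 mg/L
Dose 5 (405 mg at t=24 h): 405·exp(−0.03301·18) = 223.578 mg/L
Dose 6 (240 mg at t=30 h): 240·exp(−0.03301·12) = 161.508 mg/L
Dose 7 (200 mg at t=36 h): 200·exp(−0.03301·6) = 164.067 mg/L
C(42) = 32.500 + 3.048 + 35.292 + 24.907 + 223.578 + 161.508 + 164.067 = 644.901 mg/L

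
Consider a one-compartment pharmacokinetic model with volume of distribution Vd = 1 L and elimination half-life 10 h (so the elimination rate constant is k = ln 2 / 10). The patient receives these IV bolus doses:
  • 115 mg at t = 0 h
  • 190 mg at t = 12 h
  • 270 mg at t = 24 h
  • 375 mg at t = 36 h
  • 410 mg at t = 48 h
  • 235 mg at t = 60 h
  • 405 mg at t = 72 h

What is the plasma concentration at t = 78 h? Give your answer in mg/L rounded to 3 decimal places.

415.209 mg/L

k = ln 2 / 10 = 0.06931 per h
Dose 1 (115 mg at t=0 h): 115·exp(−0.06931·78) = 0.516 mg/L
Dose 2 (190 mg at t=12 h): 190·exp(−0.06931·66) = 1.959 mg/L
Dose 3 (270 mg at t=24 h): 270·exp(−0.06931·54) = 6.394 mg/L
Dose 4 (375 mg at t=36 h): 375·exp(−0.06931·42) = 20.404 mg/L
Dose 5 (410 mg at t=48 h): 410·exp(−0.06931·30) = 51.250 mg/L
Dose 6 (235 mg at t=60 h): 235·exp(−0.06931·18) = 67.486 mg/L
Dose 7 (405 mg at t=72 h): 405·exp(−0.06931·6) = 267.200 mg/L
C(78) = 0.516 + 1.959 + 6.394 + 20.404 + 51.250 + 67.486 + 267.200 = 415.209 mg/L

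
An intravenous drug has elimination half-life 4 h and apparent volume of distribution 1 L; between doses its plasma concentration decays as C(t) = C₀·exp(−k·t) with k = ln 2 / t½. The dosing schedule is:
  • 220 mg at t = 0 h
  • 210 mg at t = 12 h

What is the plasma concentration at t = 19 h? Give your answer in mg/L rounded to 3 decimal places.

k = ln 2 / 4 = 0.17329 per h
Dose 1 (220 mg at t=0 h): 220·exp(−0.17329·19) = 8.176 mg/L
Dose 2 (210 mg at t=12 h): 210·exp(−0.17329·7) = 62.433 mg/L
C(19) = 8.176 + 62.433 = 70.609 mg/L

70.609 mg/L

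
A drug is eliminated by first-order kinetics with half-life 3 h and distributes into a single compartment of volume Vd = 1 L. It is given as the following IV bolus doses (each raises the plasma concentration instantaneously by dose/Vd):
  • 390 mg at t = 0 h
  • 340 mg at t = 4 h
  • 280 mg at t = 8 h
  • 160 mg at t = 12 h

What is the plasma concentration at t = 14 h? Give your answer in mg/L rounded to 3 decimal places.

k = ln 2 / 3 = 0.23105 per h
Dose 1 (390 mg at t=0 h): 390·exp(−0.23105·14) = 15.355 mg/L
Dose 2 (340 mg at t=4 h): 340·exp(−0.23105·10) = 33.732 mg/L
Dose 3 (280 mg at t=8 h): 280·exp(−0.23105·6) = 70.000 mg/L
Dose 4 (160 mg at t=12 h): 160·exp(−0.23105·2) = 100.794 mg/L
C(14) = 15.355 + 33.732 + 70.000 + 100.794 = 219.881 mg/L

219.881 mg/L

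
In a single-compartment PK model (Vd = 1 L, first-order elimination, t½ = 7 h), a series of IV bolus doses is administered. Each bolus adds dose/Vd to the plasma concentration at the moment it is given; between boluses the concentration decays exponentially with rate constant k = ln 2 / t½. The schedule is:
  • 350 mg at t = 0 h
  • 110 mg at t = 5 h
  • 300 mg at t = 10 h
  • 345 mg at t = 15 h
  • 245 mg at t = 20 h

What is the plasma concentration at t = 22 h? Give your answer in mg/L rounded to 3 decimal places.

524.966 mg/L

k = ln 2 / 7 = 0.09902 per h
Dose 1 (350 mg at t=0 h): 350·exp(−0.09902·22) = 39.625 mg/L
Dose 2 (110 mg at t=5 h): 110·exp(−0.09902·17) = 20.432 mg/L
Dose 3 (300 mg at t=10 h): 300·exp(−0.09902·12) = 91.426 mg/L
Dose 4 (345 mg at t=15 h): 345·exp(−0.09902·7) = 172.500 mg/L
Dose 5 (245 mg at t=20 h): 245·exp(−0.09902·2) = 200.982 mg/L
C(22) = 39.625 + 20.432 + 91.426 + 172.500 + 200.982 = 524.966 mg/L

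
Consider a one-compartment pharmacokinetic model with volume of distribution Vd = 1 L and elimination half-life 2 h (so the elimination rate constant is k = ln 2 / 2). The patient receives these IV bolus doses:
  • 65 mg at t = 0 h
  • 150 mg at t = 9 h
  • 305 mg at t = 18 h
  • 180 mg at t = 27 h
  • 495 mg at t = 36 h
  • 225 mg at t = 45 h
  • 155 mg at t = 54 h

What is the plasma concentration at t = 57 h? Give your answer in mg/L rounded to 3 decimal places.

58.664 mg/L

k = ln 2 / 2 = 0.34657 per h
Dose 1 (65 mg at t=0 h): 65·exp(−0.34657·57) = 0.000 mg/L
Dose 2 (150 mg at t=9 h): 150·exp(−0.34657·48) = 0.000 mg/L
Dose 3 (305 mg at t=18 h): 305·exp(−0.34657·39) = 0.000 mg/L
Dose 4 (180 mg at t=27 h): 180·exp(−0.34657·30) = 0.005 mg/L
Dose 5 (495 mg at t=36 h): 495·exp(−0.34657·21) = 0.342 mg/L
Dose 6 (225 mg at t=45 h): 225·exp(−0.34657·12) = 3.516 mg/L
Dose 7 (155 mg at t=54 h): 155·exp(−0.34657·3) = 54.801 mg/L
C(57) = 0.000 + 0.000 + 0.000 + 0.005 + 0.342 + 3.516 + 54.801 = 58.664 mg/L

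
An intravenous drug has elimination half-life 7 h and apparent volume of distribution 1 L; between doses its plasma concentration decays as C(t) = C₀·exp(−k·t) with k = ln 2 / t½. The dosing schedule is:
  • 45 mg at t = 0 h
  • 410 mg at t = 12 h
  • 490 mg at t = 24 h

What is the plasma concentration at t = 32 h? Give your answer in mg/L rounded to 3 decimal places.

k = ln 2 / 7 = 0.09902 per h
Dose 1 (45 mg at t=0 h): 45·exp(−0.09902·32) = 1.893 mg/L
Dose 2 (410 mg at t=12 h): 410·exp(−0.09902·20) = 56.585 mg/L
Dose 3 (490 mg at t=24 h): 490·exp(−0.09902·8) = 221.902 mg/L
C(32) = 1.893 + 56.585 + 221.902 = 280.380 mg/L

280.380 mg/L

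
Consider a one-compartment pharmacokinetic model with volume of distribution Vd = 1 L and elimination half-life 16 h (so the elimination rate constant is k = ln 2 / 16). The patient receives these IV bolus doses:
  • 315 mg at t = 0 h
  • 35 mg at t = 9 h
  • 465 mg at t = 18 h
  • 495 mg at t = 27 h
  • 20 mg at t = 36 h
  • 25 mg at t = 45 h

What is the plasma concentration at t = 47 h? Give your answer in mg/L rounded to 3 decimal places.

k = ln 2 / 16 = 0.04332 per h
Dose 1 (315 mg at t=0 h): 315·exp(−0.04332·47) = 41.118 mg/L
Dose 2 (35 mg at t=9 h): 35·exp(−0.04332·38) = 6.747 mg/L
Dose 3 (465 mg at t=18 h): 465·exp(−0.04332·29) = 132.384 mg/L
Dose 4 (495 mg at t=27 h): 495·exp(−0.04332·20) = 208.122 mg/L
Dose 5 (20 mg at t=36 h): 20·exp(−0.04332·11) = 12.419 mg/L
Dose 6 (25 mg at t=45 h): 25·exp(−0.04332·2) = 22.925 mg/L
C(47) = 41.118 + 6.747 + 132.384 + 208.122 + 12.419 + 22.925 = 423.715 mg/L

423.715 mg/L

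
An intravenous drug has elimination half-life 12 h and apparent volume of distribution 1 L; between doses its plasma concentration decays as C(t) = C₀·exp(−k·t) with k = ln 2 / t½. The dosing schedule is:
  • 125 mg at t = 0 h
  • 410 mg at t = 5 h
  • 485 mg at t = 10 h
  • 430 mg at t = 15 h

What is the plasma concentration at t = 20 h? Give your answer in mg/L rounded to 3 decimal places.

806.089 mg/L

k = ln 2 / 12 = 0.05776 per h
Dose 1 (125 mg at t=0 h): 125·exp(−0.05776·20) = 39.373 mg/L
Dose 2 (410 mg at t=5 h): 410·exp(−0.05776·15) = 172.384 mg/L
Dose 3 (485 mg at t=10 h): 485·exp(−0.05776·10) = 272.197 mg/L
Dose 4 (430 mg at t=15 h): 430·exp(−0.05776·5) = 322.136 mg/L
C(20) = 39.373 + 172.384 + 272.197 + 322.136 = 806.089 mg/L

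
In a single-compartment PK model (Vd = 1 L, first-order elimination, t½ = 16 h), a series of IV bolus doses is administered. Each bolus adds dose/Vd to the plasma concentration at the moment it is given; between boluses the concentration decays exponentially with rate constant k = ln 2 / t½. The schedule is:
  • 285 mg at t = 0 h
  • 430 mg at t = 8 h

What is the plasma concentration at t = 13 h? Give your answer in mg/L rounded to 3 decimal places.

k = ln 2 / 16 = 0.04332 per h
Dose 1 (285 mg at t=0 h): 285·exp(−0.04332·13) = 162.277 mg/L
Dose 2 (430 mg at t=8 h): 430·exp(−0.04332·5) = 346.255 mg/L
C(13) = 162.277 + 346.255 = 508.533 mg/L

508.533 mg/L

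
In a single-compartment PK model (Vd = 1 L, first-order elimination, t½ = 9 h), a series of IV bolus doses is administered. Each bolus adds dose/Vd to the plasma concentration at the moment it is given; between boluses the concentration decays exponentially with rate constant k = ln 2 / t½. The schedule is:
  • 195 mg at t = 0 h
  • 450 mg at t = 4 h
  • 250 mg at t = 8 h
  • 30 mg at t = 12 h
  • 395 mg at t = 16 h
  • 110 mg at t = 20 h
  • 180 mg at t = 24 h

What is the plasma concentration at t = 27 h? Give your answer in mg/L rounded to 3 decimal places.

k = ln 2 / 9 = 0.07702 per h
Dose 1 (195 mg at t=0 h): 195·exp(−0.07702·27) = 24.375 mg/L
Dose 2 (450 mg at t=4 h): 450·exp(−0.07702·23) = 76.544 mg/L
Dose 3 (250 mg at t=8 h): 250·exp(−0.07702·19) = 57.867 mg/L
Dose 4 (30 mg at t=12 h): 30·exp(−0.07702·15) = 9.449 mg/L
Dose 5 (395 mg at t=16 h): 395·exp(−0.07702·11) = 169.306 mg/L
Dose 6 (110 mg at t=20 h): 110·exp(−0.07702·7) = 64.159 mg/L
Dose 7 (180 mg at t=24 h): 180·exp(−0.07702·3) = 142.866 mg/L
C(27) = 24.375 + 76.544 + 57.867 + 9.449 + 169.306 + 64.159 + 142.866 = 544.567 mg/L

544.567 mg/L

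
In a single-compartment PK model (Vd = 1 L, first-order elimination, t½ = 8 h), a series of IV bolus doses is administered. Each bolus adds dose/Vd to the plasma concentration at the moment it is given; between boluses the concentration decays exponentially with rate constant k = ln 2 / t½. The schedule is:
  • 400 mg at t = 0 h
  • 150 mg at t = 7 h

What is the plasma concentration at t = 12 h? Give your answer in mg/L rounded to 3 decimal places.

238.684 mg/L

k = ln 2 / 8 = 0.08664 per h
Dose 1 (400 mg at t=0 h): 400·exp(−0.08664·12) = 141.421 mg/L
Dose 2 (150 mg at t=7 h): 150·exp(−0.08664·5) = 97.263 mg/L
C(12) = 141.421 + 97.263 = 238.684 mg/L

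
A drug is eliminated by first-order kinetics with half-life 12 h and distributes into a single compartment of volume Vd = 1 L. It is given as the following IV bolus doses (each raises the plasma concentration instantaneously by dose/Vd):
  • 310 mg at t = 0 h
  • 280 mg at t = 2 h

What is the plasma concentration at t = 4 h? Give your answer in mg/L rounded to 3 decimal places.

495.499 mg/L

k = ln 2 / 12 = 0.05776 per h
Dose 1 (310 mg at t=0 h): 310·exp(−0.05776·4) = 246.047 mg/L
Dose 2 (280 mg at t=2 h): 280·exp(−0.05776·2) = 249.452 mg/L
C(4) = 246.047 + 249.452 = 495.499 mg/L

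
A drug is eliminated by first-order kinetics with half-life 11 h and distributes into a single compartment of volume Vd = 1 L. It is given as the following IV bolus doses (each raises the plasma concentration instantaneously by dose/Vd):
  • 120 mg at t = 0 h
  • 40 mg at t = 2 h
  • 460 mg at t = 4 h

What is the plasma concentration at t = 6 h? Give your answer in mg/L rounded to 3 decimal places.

k = ln 2 / 11 = 0.06301 per h
Dose 1 (120 mg at t=0 h): 120·exp(−0.06301·6) = 82.221 mg/L
Dose 2 (40 mg at t=2 h): 40·exp(−0.06301·4) = 31.088 mg/L
Dose 3 (460 mg at t=4 h): 460·exp(−0.06301·2) = 405.532 mg/L
C(6) = 82.221 + 31.088 + 405.532 = 518.841 mg/L

518.841 mg/L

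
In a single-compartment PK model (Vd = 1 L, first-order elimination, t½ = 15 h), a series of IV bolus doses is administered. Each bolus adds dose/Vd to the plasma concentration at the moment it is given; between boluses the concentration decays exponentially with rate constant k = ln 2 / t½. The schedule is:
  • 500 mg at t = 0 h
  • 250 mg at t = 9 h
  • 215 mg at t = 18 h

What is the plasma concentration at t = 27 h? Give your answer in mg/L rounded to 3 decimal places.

k = ln 2 / 15 = 0.04621 per h
Dose 1 (500 mg at t=0 h): 500·exp(−0.04621·27) = 143.587 mg/L
Dose 2 (250 mg at t=9 h): 250·exp(−0.04621·18) = 108.819 mg/L
Dose 3 (215 mg at t=18 h): 215·exp(−0.04621·9) = 141.847 mg/L
C(27) = 143.587 + 108.819 + 141.847 = 394.253 mg/L

394.253 mg/L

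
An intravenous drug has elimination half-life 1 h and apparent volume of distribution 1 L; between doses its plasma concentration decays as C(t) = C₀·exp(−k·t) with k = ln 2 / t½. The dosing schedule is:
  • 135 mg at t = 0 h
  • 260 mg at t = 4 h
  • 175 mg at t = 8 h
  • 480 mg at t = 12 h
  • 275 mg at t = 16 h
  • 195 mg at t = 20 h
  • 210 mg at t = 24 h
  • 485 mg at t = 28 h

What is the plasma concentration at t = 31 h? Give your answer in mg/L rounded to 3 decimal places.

62.370 mg/L

k = ln 2 / 1 = 0.69315 per h
Dose 1 (135 mg at t=0 h): 135·exp(−0.69315·31) = 0.000 mg/L
Dose 2 (260 mg at t=4 h): 260·exp(−0.69315·27) = 0.000 mg/L
Dose 3 (175 mg at t=8 h): 175·exp(−0.69315·23) = 0.000 mg/L
Dose 4 (480 mg at t=12 h): 480·exp(−0.69315·19) = 0.001 mg/L
Dose 5 (275 mg at t=16 h): 275·exp(−0.69315·15) = 0.008 mg/L
Dose 6 (195 mg at t=20 h): 195·exp(−0.69315·11) = 0.095 mg/L
Dose 7 (210 mg at t=24 h): 210·exp(−0.69315·7) = 1.641 mg/L
Dose 8 (485 mg at t=28 h): 485·exp(−0.69315·3) = 60.625 mg/L
C(31) = 0.000 + 0.000 + 0.000 + 0.001 + 0.008 + 0.095 + 1.641 + 60.625 = 62.370 mg/L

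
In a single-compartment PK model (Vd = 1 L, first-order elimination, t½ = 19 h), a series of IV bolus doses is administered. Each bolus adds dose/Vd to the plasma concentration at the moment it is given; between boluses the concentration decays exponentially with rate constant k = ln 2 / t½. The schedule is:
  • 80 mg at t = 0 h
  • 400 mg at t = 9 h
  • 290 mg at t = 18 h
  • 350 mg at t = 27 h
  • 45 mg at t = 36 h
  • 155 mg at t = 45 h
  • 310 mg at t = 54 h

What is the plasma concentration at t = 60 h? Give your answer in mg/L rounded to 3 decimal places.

596.345 mg/L

k = ln 2 / 19 = 0.03648 per h
Dose 1 (80 mg at t=0 h): 80·exp(−0.03648·60) = 8.963 mg/L
Dose 2 (400 mg at t=9 h): 400·exp(−0.03648·51) = 62.235 mg/L
Dose 3 (290 mg at t=18 h): 290·exp(−0.03648·42) = 62.656 mg/L
Dose 4 (350 mg at t=27 h): 350·exp(−0.03648·33) = 105.009 mg/L
Dose 5 (45 mg at t=36 h): 45·exp(−0.03648·24) = 18.748 mg/L
Dose 6 (155 mg at t=45 h): 155·exp(−0.03648·15) = 89.676 mg/L
Dose 7 (310 mg at t=54 h): 310·exp(−0.03648·6) = 249.057 mg/L
C(60) = 8.963 + 62.235 + 62.656 + 105.009 + 18.748 + 89.676 + 249.057 = 596.345 mg/L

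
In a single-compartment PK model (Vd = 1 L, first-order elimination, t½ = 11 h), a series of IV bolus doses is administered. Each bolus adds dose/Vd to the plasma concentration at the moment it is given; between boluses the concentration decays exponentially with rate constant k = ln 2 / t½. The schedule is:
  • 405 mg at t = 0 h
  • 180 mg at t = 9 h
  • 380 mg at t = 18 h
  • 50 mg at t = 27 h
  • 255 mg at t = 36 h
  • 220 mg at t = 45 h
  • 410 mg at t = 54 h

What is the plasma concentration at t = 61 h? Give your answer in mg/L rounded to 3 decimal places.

k = ln 2 / 11 = 0.06301 per h
Dose 1 (405 mg at t=0 h): 405·exp(−0.06301·61) = 8.672 mg/L
Dose 2 (180 mg at t=9 h): 180·exp(−0.06301·52) = 6.796 mg/L
Dose 3 (380 mg at t=18 h): 380·exp(−0.06301·43) = 25.295 mg/L
Dose 4 (50 mg at t=27 h): 50·exp(−0.06301·34) = 5.868 mg/L
Dose 5 (255 mg at t=36 h): 255·exp(−0.06301·25) = 52.769 mg/L
Dose 6 (220 mg at t=45 h): 220·exp(−0.06301·16) = 80.271 mg/L
Dose 7 (410 mg at t=54 h): 410·exp(−0.06301·7) = 263.766 mg/L
C(61) = 8.672 + 6.796 + 25.295 + 5.868 + 52.769 + 80.271 + 263.766 = 443.437 mg/L

443.437 mg/L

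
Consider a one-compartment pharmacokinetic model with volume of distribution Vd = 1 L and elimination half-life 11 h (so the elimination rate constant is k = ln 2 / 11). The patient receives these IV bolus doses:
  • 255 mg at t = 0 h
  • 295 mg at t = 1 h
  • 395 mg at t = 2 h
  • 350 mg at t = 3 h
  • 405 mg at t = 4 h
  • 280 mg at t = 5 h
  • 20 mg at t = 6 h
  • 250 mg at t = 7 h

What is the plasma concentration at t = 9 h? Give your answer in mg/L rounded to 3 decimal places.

k = ln 2 / 11 = 0.06301 per h
Dose 1 (255 mg at t=0 h): 255·exp(−0.06301·9) = 144.625 mg/L
Dose 2 (295 mg at t=1 h): 295·exp(−0.06301·8) = 178.193 mg/L
Dose 3 (395 mg at t=2 h): 395·exp(−0.06301·7) = 254.116 mg/L
Dose 4 (350 mg at t=3 h): 350·exp(−0.06301·6) = 239.811 mg/L
Dose 5 (405 mg at t=4 h): 405·exp(−0.06301·5) = 295.545 mg/L
Dose 6 (280 mg at t=5 h): 280·exp(−0.06301·4) = 217.617 mg/L
Dose 7 (20 mg at t=6 h): 20·exp(−0.06301·3) = 16.555 mg/L
Dose 8 (250 mg at t=7 h): 250·exp(−0.06301·2) = 220.398 mg/L
C(9) = 144.625 + 178.193 + 254.116 + 239.811 + 295.545 + 217.617 + 16.555 + 220.398 = 1566.860 mg/L

1566.860 mg/L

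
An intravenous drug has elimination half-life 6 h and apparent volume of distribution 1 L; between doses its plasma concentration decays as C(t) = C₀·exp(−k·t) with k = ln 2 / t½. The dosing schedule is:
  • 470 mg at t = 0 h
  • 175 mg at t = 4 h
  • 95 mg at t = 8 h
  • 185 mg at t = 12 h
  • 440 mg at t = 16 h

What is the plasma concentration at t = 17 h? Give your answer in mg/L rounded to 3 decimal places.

634.332 mg/L

k = ln 2 / 6 = 0.11552 per h
Dose 1 (470 mg at t=0 h): 470·exp(−0.11552·17) = 65.945 mg/L
Dose 2 (175 mg at t=4 h): 175·exp(−0.11552·13) = 38.977 mg/L
Dose 3 (95 mg at t=8 h): 95·exp(−0.11552·9) = 33.588 mg/L
Dose 4 (185 mg at t=12 h): 185·exp(−0.11552·5) = 103.828 mg/L
Dose 5 (440 mg at t=16 h): 440·exp(−0.11552·1) = 391.995 mg/L
C(17) = 65.945 + 38.977 + 33.588 + 103.828 + 391.995 = 634.332 mg/L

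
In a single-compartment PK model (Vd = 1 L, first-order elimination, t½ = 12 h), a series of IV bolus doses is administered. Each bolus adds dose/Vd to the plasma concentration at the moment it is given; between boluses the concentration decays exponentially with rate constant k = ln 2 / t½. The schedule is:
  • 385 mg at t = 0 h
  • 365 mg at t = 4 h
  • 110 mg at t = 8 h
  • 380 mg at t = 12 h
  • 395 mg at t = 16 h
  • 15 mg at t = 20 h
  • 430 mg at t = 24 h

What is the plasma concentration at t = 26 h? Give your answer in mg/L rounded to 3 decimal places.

1011.715 mg/L

k = ln 2 / 12 = 0.05776 per h
Dose 1 (385 mg at t=0 h): 385·exp(−0.05776·26) = 85.749 mg/L
Dose 2 (365 mg at t=4 h): 365·exp(−0.05776·22) = 102.425 mg/L
Dose 3 (110 mg at t=8 h): 110·exp(−0.05776·18) = 38.891 mg/L
Dose 4 (380 mg at t=12 h): 380·exp(−0.05776·14) = 169.271 mg/L
Dose 5 (395 mg at t=16 h): 395·exp(−0.05776·10) = 221.686 mg/L
Dose 6 (15 mg at t=20 h): 15·exp(−0.05776·6) = 10.607 mg/L
Dose 7 (430 mg at t=24 h): 430·exp(−0.05776·2) = 383.086 mg/L
C(26) = 85.749 + 102.425 + 38.891 + 169.271 + 221.686 + 10.607 + 383.086 = 1011.715 mg/L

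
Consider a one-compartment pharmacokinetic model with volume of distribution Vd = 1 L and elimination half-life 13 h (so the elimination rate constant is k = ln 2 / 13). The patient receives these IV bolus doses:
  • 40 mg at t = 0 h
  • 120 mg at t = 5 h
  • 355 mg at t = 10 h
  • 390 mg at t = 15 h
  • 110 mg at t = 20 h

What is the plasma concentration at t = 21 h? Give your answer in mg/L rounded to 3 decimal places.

k = ln 2 / 13 = 0.05332 per h
Dose 1 (40 mg at t=0 h): 40·exp(−0.05332·21) = 13.055 mg/L
Dose 2 (120 mg at t=5 h): 120·exp(−0.05332·16) = 51.131 mg/L
Dose 3 (355 mg at t=10 h): 355·exp(−0.05332·11) = 197.474 mg/L
Dose 4 (390 mg at t=15 h): 390·exp(−0.05332·6) = 283.222 mg/L
Dose 5 (110 mg at t=20 h): 110·exp(−0.05332·1) = 104.289 mg/L
C(21) = 13.055 + 51.131 + 197.474 + 283.222 + 104.289 = 649.171 mg/L

649.171 mg/L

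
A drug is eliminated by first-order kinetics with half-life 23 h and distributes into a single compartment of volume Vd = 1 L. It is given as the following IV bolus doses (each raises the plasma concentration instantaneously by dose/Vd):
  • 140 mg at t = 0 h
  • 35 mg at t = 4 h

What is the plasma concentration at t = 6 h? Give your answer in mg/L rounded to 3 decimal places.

149.795 mg/L

k = ln 2 / 23 = 0.03014 per h
Dose 1 (140 mg at t=0 h): 140·exp(−0.03014·6) = 116.842 mg/L
Dose 2 (35 mg at t=4 h): 35·exp(−0.03014·2) = 32.953 mg/L
C(6) = 116.842 + 32.953 = 149.795 mg/L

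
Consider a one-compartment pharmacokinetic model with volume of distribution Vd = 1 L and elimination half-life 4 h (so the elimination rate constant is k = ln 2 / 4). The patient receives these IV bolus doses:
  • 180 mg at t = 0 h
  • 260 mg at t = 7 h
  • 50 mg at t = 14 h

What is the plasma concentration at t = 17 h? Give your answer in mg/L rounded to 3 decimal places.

k = ln 2 / 4 = 0.17329 per h
Dose 1 (180 mg at t=0 h): 180·exp(−0.17329·17) = 9.460 mg/L
Dose 2 (260 mg at t=7 h): 260·exp(−0.17329·10) = 45.962 mg/L
Dose 3 (50 mg at t=14 h): 50·exp(−0.17329·3) = 29.730 mg/L
C(17) = 9.460 + 45.962 + 29.730 = 85.152 mg/L

85.152 mg/L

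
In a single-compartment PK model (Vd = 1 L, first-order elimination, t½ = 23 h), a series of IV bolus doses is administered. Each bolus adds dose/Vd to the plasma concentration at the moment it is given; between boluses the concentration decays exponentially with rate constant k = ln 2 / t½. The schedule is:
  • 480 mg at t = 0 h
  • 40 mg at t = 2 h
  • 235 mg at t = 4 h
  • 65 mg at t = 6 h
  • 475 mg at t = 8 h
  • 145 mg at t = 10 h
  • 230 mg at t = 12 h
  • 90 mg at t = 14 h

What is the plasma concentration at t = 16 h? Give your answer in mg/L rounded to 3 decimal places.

1317.240 mg/L

k = ln 2 / 23 = 0.03014 per h
Dose 1 (480 mg at t=0 h): 480·exp(−0.03014·16) = 296.366 mg/L
Dose 2 (40 mg at t=2 h): 40·exp(−0.03014·14) = 26.232 mg/L
Dose 3 (235 mg at t=4 h): 235·exp(−0.03014·12) = 163.685 mg/L
Dose 4 (65 mg at t=6 h): 65·exp(−0.03014·10) = 48.087 mg/L
Dose 5 (475 mg at t=8 h): 475·exp(−0.03014·8) = 373.239 mg/L
Dose 6 (145 mg at t=10 h): 145·exp(−0.03014·6) = 121.015 mg/L
Dose 7 (230 mg at t=12 h): 230·exp(−0.03014·4) = 203.880 mg/L
Dose 8 (90 mg at t=14 h): 90·exp(−0.03014·2) = 84.736 mg/L
C(16) = 296.366 + 26.232 + 163.685 + 48.087 + 373.239 + 121.015 + 203.880 + 84.736 = 1317.240 mg/L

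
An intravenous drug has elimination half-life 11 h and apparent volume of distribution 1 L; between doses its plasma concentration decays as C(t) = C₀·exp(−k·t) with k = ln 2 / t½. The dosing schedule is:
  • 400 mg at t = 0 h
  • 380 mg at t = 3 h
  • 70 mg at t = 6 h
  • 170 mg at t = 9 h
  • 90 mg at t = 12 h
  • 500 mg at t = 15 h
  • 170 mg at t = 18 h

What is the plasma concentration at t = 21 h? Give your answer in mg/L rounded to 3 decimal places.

k = ln 2 / 11 = 0.06301 per h
Dose 1 (400 mg at t=0 h): 400·exp(−0.06301·21) = 106.504 mg/L
Dose 2 (380 mg at t=3 h): 380·exp(−0.06301·18) = 122.233 mg/L
Dose 3 (70 mg at t=6 h): 70·exp(−0.06301·15) = 27.202 mg/L
Dose 4 (170 mg at t=9 h): 170·exp(−0.06301·12) = 79.809 mg/L
Dose 5 (90 mg at t=12 h): 90·exp(−0.06301·9) = 51.044 mg/L
Dose 6 (500 mg at t=15 h): 500·exp(−0.06301·6) = 342.588 mg/L
Dose 7 (170 mg at t=18 h): 170·exp(−0.06301·3) = 140.718 mg/L
C(21) = 106.504 + 122.233 + 27.202 + 79.809 + 51.044 + 342.588 + 140.718 = 870.098 mg/L

870.098 mg/L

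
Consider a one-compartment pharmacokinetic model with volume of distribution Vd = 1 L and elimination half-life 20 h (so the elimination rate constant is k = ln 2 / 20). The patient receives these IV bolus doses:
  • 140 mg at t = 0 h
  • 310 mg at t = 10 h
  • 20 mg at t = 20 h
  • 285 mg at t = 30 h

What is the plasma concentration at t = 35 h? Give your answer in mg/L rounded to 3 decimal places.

k = ln 2 / 20 = 0.03466 per h
Dose 1 (140 mg at t=0 h): 140·exp(−0.03466·35) = 41.622 mg/L
Dose 2 (310 mg at t=10 h): 310·exp(−0.03466·25) = 130.339 mg/L
Dose 3 (20 mg at t=20 h): 20·exp(−0.03466·15) = 11.892 mg/L
Dose 4 (285 mg at t=30 h): 285·exp(−0.03466·5) = 239.655 mg/L
C(35) = 41.622 + 130.339 + 11.892 + 239.655 = 423.509 mg/L

423.509 mg/L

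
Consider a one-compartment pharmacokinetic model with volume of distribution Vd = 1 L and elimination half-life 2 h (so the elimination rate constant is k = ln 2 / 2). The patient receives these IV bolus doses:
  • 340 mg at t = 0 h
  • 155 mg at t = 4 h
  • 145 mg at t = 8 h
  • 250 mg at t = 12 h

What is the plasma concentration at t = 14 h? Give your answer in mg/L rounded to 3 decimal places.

k = ln 2 / 2 = 0.34657 per h
Dose 1 (340 mg at t=0 h): 340·exp(−0.34657·14) = 2.656 mg/L
Dose 2 (155 mg at t=4 h): 155·exp(−0.34657·10) = 4.844 mg/L
Dose 3 (145 mg at t=8 h): 145·exp(−0.34657·6) = 18.125 mg/L
Dose 4 (250 mg at t=12 h): 250·exp(−0.34657·2) = 125.000 mg/L
C(14) = 2.656 + 4.844 + 18.125 + 125.000 = 150.625 mg/L

150.625 mg/L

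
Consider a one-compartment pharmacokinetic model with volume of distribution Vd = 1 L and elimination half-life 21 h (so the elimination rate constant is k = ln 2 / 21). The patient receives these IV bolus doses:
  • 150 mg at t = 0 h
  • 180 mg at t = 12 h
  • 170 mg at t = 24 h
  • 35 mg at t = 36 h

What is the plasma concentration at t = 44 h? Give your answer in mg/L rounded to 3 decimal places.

212.432 mg/L

k = ln 2 / 21 = 0.03301 per h
Dose 1 (150 mg at t=0 h): 150·exp(−0.03301·44) = 35.104 mg/L
Dose 2 (180 mg at t=12 h): 180·exp(−0.03301·32) = 62.598 mg/L
Dose 3 (170 mg at t=24 h): 170·exp(−0.03301·20) = 87.852 mg/L
Dose 4 (35 mg at t=36 h): 35·exp(−0.03301·8) = 26.878 mg/L
C(44) = 35.104 + 62.598 + 87.852 + 26.878 = 212.432 mg/L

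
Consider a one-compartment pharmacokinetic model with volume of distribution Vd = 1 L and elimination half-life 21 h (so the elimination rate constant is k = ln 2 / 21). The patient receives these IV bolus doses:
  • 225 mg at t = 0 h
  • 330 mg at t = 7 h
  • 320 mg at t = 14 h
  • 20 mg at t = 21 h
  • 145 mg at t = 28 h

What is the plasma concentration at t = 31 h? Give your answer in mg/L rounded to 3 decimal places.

558.608 mg/L

k = ln 2 / 21 = 0.03301 per h
Dose 1 (225 mg at t=0 h): 225·exp(−0.03301·31) = 80.873 mg/L
Dose 2 (330 mg at t=7 h): 330·exp(−0.03301·24) = 149.444 mg/L
Dose 3 (320 mg at t=14 h): 320·exp(−0.03301·17) = 182.582 mg/L
Dose 4 (20 mg at t=21 h): 20·exp(−0.03301·10) = 14.377 mg/L
Dose 5 (145 mg at t=28 h): 145·exp(−0.03301·3) = 131.330 mg/L
C(31) = 80.873 + 149.444 + 182.582 + 14.377 + 131.330 = 558.608 mg/L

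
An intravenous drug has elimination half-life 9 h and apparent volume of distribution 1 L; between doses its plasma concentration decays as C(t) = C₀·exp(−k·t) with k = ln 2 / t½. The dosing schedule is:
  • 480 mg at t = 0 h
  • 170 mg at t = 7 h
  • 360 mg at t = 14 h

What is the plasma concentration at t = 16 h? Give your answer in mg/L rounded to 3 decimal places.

533.591 mg/L

k = ln 2 / 9 = 0.07702 per h
Dose 1 (480 mg at t=0 h): 480·exp(−0.07702·16) = 139.983 mg/L
Dose 2 (170 mg at t=7 h): 170·exp(−0.07702·9) = 85.000 mg/L
Dose 3 (360 mg at t=14 h): 360·exp(−0.07702·2) = 308.608 mg/L
C(16) = 139.983 + 85.000 + 308.608 = 533.591 mg/L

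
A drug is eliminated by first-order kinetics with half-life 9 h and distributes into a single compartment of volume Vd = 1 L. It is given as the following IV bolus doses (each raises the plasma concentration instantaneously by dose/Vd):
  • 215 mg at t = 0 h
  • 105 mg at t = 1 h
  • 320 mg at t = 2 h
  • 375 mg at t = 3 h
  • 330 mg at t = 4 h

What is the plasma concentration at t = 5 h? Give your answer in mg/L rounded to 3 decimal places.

1104.435 mg/L

k = ln 2 / 9 = 0.07702 per h
Dose 1 (215 mg at t=0 h): 215·exp(−0.07702·5) = 146.285 mg/L
Dose 2 (105 mg at t=1 h): 105·exp(−0.07702·4) = 77.161 mg/L
Dose 3 (320 mg at t=2 h): 320·exp(−0.07702·3) = 253.984 mg/L
Dose 4 (375 mg at t=3 h): 375·exp(−0.07702·2) = 321.466 mg/L
Dose 5 (330 mg at t=4 h): 330·exp(−0.07702·1) = 305.539 mg/L
C(5) = 146.285 + 77.161 + 253.984 + 321.466 + 305.539 = 1104.435 mg/L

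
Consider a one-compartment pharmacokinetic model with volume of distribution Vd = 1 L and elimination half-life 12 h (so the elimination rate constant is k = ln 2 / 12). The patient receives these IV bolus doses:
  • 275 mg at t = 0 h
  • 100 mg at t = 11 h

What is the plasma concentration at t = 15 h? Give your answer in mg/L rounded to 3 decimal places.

k = ln 2 / 12 = 0.05776 per h
Dose 1 (275 mg at t=0 h): 275·exp(−0.05776·15) = 115.623 mg/L
Dose 2 (100 mg at t=11 h): 100·exp(−0.05776·4) = 79.370 mg/L
C(15) = 115.623 + 79.370 = 194.993 mg/L

194.993 mg/L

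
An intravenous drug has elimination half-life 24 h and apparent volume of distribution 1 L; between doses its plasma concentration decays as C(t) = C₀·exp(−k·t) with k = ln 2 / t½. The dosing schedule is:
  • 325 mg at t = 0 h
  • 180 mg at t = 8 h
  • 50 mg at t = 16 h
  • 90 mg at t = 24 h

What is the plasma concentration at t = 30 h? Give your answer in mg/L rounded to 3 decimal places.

k = ln 2 / 24 = 0.02888 per h
Dose 1 (325 mg at t=0 h): 325·exp(−0.02888·30) = 136.646 mg/L
Dose 2 (180 mg at t=8 h): 180·exp(−0.02888·22) = 95.352 mg/L
Dose 3 (50 mg at t=16 h): 50·exp(−0.02888·14) = 33.371 mg/L
Dose 4 (90 mg at t=24 h): 90·exp(−0.02888·6) = 75.681 mg/L
C(30) = 136.646 + 95.352 + 33.371 + 75.681 = 341.049 mg/L

341.049 mg/L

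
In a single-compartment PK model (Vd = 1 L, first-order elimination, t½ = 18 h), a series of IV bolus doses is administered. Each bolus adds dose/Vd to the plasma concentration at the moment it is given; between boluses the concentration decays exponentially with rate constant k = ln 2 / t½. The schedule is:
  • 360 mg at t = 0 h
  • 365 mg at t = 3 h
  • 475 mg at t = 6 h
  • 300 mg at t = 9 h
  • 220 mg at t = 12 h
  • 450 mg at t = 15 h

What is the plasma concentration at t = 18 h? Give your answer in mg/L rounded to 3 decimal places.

1471.731 mg/L

k = ln 2 / 18 = 0.03851 per h
Dose 1 (360 mg at t=0 h): 360·exp(−0.03851·18) = 180.000 mg/L
Dose 2 (365 mg at t=3 h): 365·exp(−0.03851·15) = 204.849 mg/L
Dose 3 (475 mg at t=6 h): 475·exp(−0.03851·12) = 299.231 mg/L
Dose 4 (300 mg at t=9 h): 300·exp(−0.03851·9) = 212.132 mg/L
Dose 5 (220 mg at t=12 h): 220·exp(−0.03851·6) = 174.614 mg/L
Dose 6 (450 mg at t=15 h): 450·exp(−0.03851·3) = 400.904 mg/L
C(18) = 180.000 + 204.849 + 299.231 + 212.132 + 174.614 + 400.904 = 1471.731 mg/L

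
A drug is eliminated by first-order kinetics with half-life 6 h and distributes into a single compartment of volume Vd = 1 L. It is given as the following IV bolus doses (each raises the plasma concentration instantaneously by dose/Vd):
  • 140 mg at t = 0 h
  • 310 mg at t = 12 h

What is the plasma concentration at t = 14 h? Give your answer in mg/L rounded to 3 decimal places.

273.827 mg/L

k = ln 2 / 6 = 0.11552 per h
Dose 1 (140 mg at t=0 h): 140·exp(−0.11552·14) = 27.780 mg/L
Dose 2 (310 mg at t=12 h): 310·exp(−0.11552·2) = 246.047 mg/L
C(14) = 27.780 + 246.047 = 273.827 mg/L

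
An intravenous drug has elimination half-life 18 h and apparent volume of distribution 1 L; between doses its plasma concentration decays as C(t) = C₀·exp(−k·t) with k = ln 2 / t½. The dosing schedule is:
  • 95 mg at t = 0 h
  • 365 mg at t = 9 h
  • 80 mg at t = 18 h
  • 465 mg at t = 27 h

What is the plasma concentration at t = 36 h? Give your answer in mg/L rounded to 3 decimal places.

k = ln 2 / 18 = 0.03851 per h
Dose 1 (95 mg at t=0 h): 95·exp(−0.03851·36) = 23.750 mg/L
Dose 2 (365 mg at t=9 h): 365·exp(−0.03851·27) = 129.047 mg/L
Dose 3 (80 mg at t=18 h): 80·exp(−0.03851·18) = 40.000 mg/L
Dose 4 (465 mg at t=27 h): 465·exp(−0.03851·9) = 328.805 mg/L
C(36) = 23.750 + 129.047 + 40.000 + 328.805 = 521.602 mg/L

521.602 mg/L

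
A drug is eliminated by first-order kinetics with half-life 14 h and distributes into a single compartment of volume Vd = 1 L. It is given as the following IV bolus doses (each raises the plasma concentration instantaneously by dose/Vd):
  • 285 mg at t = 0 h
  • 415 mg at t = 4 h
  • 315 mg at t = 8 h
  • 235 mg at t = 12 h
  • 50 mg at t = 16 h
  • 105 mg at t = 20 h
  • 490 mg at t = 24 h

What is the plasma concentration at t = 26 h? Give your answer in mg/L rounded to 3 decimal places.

1017.301 mg/L

k = ln 2 / 14 = 0.04951 per h
Dose 1 (285 mg at t=0 h): 285·exp(−0.04951·26) = 78.666 mg/L
Dose 2 (415 mg at t=4 h): 415·exp(−0.04951·22) = 139.637 mg/L
Dose 3 (315 mg at t=8 h): 315·exp(−0.04951·18) = 129.203 mg/L
Dose 4 (235 mg at t=12 h): 235·exp(−0.04951·14) = 117.500 mg/L
Dose 5 (50 mg at t=16 h): 50·exp(−0.04951·10) = 30.475 mg/L
Dose 6 (105 mg at t=20 h): 105·exp(−0.04951·6) = 78.015 mg/L
Dose 7 (490 mg at t=24 h): 490·exp(−0.04951·2) = 443.805 mg/L
C(26) = 78.666 + 139.637 + 129.203 + 117.500 + 30.475 + 78.015 + 443.805 = 1017.301 mg/L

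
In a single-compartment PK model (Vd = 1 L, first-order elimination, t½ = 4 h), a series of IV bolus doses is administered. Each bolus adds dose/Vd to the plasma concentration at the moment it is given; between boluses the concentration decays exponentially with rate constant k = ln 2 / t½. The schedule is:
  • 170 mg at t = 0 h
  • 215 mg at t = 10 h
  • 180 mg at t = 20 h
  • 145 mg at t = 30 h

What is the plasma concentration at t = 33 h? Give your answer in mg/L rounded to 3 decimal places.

109.691 mg/L

k = ln 2 / 4 = 0.17329 per h
Dose 1 (170 mg at t=0 h): 170·exp(−0.17329·33) = 0.558 mg/L
Dose 2 (215 mg at t=10 h): 215·exp(−0.17329·23) = 3.995 mg/L
Dose 3 (180 mg at t=20 h): 180·exp(−0.17329·13) = 18.920 mg/L
Dose 4 (145 mg at t=30 h): 145·exp(−0.17329·3) = 86.218 mg/L
C(33) = 0.558 + 3.995 + 18.920 + 86.218 = 109.691 mg/L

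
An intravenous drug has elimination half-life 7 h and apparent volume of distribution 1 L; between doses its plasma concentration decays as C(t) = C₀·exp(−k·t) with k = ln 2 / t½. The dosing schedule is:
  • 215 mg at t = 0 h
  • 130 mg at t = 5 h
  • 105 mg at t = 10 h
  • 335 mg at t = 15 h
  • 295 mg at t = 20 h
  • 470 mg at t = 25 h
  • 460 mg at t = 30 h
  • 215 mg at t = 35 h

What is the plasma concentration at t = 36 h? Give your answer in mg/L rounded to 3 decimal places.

729.311 mg/L

k = ln 2 / 7 = 0.09902 per h
Dose 1 (215 mg at t=0 h): 215·exp(−0.09902·36) = 6.085 mg/L
Dose 2 (130 mg at t=5 h): 130·exp(−0.09902·31) = 6.037 mg/L
Dose 3 (105 mg at t=10 h): 105·exp(−0.09902·26) = 8.000 mg/L
Dose 4 (335 mg at t=15 h): 335·exp(−0.09902·21) = 41.875 mg/L
Dose 5 (295 mg at t=20 h): 295·exp(−0.09902·16) = 60.500 mg/L
Dose 6 (470 mg at t=25 h): 470·exp(−0.09902·11) = 158.143 mg/L
Dose 7 (460 mg at t=30 h): 460·exp(−0.09902·6) = 253.941 mg/L
Dose 8 (215 mg at t=35 h): 215·exp(−0.09902·1) = 194.731 mg/L
C(36) = 6.085 + 6.037 + 8.000 + 41.875 + 60.500 + 158.143 + 253.941 + 194.731 = 729.311 mg/L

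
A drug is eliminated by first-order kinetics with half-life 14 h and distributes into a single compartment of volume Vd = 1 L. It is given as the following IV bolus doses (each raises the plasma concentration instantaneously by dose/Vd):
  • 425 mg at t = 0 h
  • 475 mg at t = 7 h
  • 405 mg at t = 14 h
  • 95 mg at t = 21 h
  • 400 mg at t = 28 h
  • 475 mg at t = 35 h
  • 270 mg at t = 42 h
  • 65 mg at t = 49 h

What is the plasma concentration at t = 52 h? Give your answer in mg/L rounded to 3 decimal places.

712.959 mg/L

k = ln 2 / 14 = 0.04951 per h
Dose 1 (425 mg at t=0 h): 425·exp(−0.04951·52) = 32.380 mg/L
Dose 2 (475 mg at t=7 h): 475·exp(−0.04951·45) = 51.180 mg/L
Dose 3 (405 mg at t=14 h): 405·exp(−0.04951·38) = 61.713 mg/L
Dose 4 (95 mg at t=21 h): 95·exp(−0.04951·31) = 20.472 mg/L
Dose 5 (400 mg at t=28 h): 400·exp(−0.04951·24) = 121.901 mg/L
Dose 6 (475 mg at t=35 h): 475·exp(−0.04951·17) = 204.719 mg/L
Dose 7 (270 mg at t=42 h): 270·exp(−0.04951·10) = 164.567 mg/L
Dose 8 (65 mg at t=49 h): 65·exp(−0.04951·3) = 56.028 mg/L
C(52) = 32.380 + 51.180 + 61.713 + 20.472 + 121.901 + 204.719 + 164.567 + 56.028 = 712.959 mg/L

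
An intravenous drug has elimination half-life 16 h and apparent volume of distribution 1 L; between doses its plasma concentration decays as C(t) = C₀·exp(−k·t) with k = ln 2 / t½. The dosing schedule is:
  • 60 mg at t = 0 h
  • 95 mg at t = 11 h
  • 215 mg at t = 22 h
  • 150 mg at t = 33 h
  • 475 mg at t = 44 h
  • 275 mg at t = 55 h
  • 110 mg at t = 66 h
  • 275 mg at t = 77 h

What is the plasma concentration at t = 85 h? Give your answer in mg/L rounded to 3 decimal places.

k = ln 2 / 16 = 0.04332 per h
Dose 1 (60 mg at t=0 h): 60·exp(−0.04332·85) = 1.510 mg/L
Dose 2 (95 mg at t=11 h): 95·exp(−0.04332·74) = 3.850 mg/L
Dose 3 (215 mg at t=22 h): 215·exp(−0.04332·63) = 14.032 mg/L
Dose 4 (150 mg at t=33 h): 150·exp(−0.04332·52) = 15.767 mg/L
Dose 5 (475 mg at t=44 h): 475·exp(−0.04332·41) = 80.409 mg/L
Dose 6 (275 mg at t=55 h): 275·exp(−0.04332·30) = 74.972 mg/L
Dose 7 (110 mg at t=66 h): 110·exp(−0.04332·19) = 48.297 mg/L
Dose 8 (275 mg at t=77 h): 275·exp(−0.04332·8) = 194.454 mg/L
C(85) = 1.510 + 3.850 + 14.032 + 15.767 + 80.409 + 74.972 + 48.297 + 194.454 = 433.292 mg/L

433.292 mg/L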